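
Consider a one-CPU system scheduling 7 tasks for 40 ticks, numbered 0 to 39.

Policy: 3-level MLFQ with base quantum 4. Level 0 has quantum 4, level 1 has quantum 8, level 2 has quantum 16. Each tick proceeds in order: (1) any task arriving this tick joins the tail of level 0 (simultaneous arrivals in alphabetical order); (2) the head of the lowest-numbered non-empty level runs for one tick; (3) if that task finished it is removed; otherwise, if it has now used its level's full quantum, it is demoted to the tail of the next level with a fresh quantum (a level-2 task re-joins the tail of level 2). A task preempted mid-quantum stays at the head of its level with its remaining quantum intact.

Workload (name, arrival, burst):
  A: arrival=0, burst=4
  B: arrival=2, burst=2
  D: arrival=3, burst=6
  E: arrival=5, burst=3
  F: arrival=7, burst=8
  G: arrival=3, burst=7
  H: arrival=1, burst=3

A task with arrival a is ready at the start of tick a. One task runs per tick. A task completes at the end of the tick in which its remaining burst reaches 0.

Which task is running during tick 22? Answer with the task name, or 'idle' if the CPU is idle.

running at tick 22 = F

t=0: L0/L1/L2 = A/-/- → run A
t=1: L0/L1/L2 = AH/-/- → run A
t=2: L0/L1/L2 = AHB/-/- → run A
t=3: L0/L1/L2 = AHBDG/-/- → run A
t=4: L0/L1/L2 = HBDG/-/- → run H
t=5: L0/L1/L2 = HBDGE/-/- → run H
t=6: L0/L1/L2 = HBDGE/-/- → run H
t=7: L0/L1/L2 = BDGEF/-/- → run B
t=8: L0/L1/L2 = BDGEF/-/- → run B
t=9: L0/L1/L2 = DGEF/-/- → run D
t=10: L0/L1/L2 = DGEF/-/- → run D
t=11: L0/L1/L2 = DGEF/-/- → run D
t=12: L0/L1/L2 = DGEF/-/- → run D
t=13: L0/L1/L2 = GEF/D/- → run G
t=14: L0/L1/L2 = GEF/D/- → run G
t=15: L0/L1/L2 = GEF/D/- → run G
t=16: L0/L1/L2 = GEF/D/- → run G
t=17: L0/L1/L2 = EF/DG/- → run E
t=18: L0/L1/L2 = EF/DG/- → run E
t=19: L0/L1/L2 = EF/DG/- → run E
t=20: L0/L1/L2 = F/DG/- → run F
t=21: L0/L1/L2 = F/DG/- → run F
t=22: L0/L1/L2 = F/DG/- → run F
t=23: L0/L1/L2 = F/DG/- → run F
t=24: L0/L1/L2 = -/DGF/- → run D
t=25: L0/L1/L2 = -/DGF/- → run D
t=26: L0/L1/L2 = -/GF/- → run G
t=27: L0/L1/L2 = -/GF/- → run G
t=28: L0/L1/L2 = -/GF/- → run G
t=29: L0/L1/L2 = -/F/- → run F
t=30: L0/L1/L2 = -/F/- → run F
t=31: L0/L1/L2 = -/F/- → run F
t=32: L0/L1/L2 = -/F/- → run F
t=33: (idle)
t=34: (idle)
t=35: (idle)
t=36: (idle)
t=37: (idle)
t=38: (idle)
t=39: (idle)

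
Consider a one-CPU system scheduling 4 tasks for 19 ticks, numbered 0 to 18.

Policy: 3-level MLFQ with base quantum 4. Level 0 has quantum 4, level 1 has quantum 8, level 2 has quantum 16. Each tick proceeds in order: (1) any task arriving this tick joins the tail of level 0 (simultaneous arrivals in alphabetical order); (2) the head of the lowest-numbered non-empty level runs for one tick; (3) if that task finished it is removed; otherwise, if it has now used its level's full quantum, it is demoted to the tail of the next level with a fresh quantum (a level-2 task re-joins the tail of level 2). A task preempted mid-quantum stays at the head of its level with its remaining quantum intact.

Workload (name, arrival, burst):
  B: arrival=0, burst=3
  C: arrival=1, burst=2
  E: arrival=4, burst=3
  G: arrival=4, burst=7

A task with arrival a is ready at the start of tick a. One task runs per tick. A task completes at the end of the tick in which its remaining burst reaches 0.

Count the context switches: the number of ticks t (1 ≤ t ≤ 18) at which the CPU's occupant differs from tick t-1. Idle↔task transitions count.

t=0: L0/L1/L2 = B/-/- → run B
t=1: L0/L1/L2 = BC/-/- → run B
t=2: L0/L1/L2 = BC/-/- → run B
t=3: L0/L1/L2 = C/-/- → run C
t=4: L0/L1/L2 = CEG/-/- → run C
t=5: L0/L1/L2 = EG/-/- → run E
t=6: L0/L1/L2 = EG/-/- → run E
t=7: L0/L1/L2 = EG/-/- → run E
t=8: L0/L1/L2 = G/-/- → run G
t=9: L0/L1/L2 = G/-/- → run G
t=10: L0/L1/L2 = G/-/- → run G
t=11: L0/L1/L2 = G/-/- → run G
t=12: L0/L1/L2 = -/G/- → run G
t=13: L0/L1/L2 = -/G/- → run G
t=14: L0/L1/L2 = -/G/- → run G
t=15: (idle)
t=16: (idle)
t=17: (idle)
t=18: (idle)

context switches = 4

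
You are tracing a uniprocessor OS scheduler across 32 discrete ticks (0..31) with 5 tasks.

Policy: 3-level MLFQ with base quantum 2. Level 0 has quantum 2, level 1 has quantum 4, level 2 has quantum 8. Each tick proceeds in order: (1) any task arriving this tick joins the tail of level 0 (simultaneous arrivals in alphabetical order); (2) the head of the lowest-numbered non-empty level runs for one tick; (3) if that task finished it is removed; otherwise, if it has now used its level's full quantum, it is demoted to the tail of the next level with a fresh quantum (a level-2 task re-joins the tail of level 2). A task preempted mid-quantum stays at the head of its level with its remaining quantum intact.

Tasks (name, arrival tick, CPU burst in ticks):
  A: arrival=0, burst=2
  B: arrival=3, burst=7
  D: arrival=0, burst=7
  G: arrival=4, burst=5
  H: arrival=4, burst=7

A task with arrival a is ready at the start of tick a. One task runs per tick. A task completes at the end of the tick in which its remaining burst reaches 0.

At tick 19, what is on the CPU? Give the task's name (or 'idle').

running at tick 19 = G

t=0: L0/L1/L2 = AD/-/- → run A
t=1: L0/L1/L2 = AD/-/- → run A
t=2: L0/L1/L2 = D/-/- → run D
t=3: L0/L1/L2 = DB/-/- → run D
t=4: L0/L1/L2 = BGH/D/- → run B
t=5: L0/L1/L2 = BGH/D/- → run B
t=6: L0/L1/L2 = GH/DB/- → run G
t=7: L0/L1/L2 = GH/DB/- → run G
t=8: L0/L1/L2 = H/DBG/- → run H
t=9: L0/L1/L2 = H/DBG/- → run H
t=10: L0/L1/L2 = -/DBGH/- → run D
t=11: L0/L1/L2 = -/DBGH/- → run D
t=12: L0/L1/L2 = -/DBGH/- → run D
t=13: L0/L1/L2 = -/DBGH/- → run D
t=14: L0/L1/L2 = -/BGH/D → run B
t=15: L0/L1/L2 = -/BGH/D → run B
t=16: L0/L1/L2 = -/BGH/D → run B
t=17: L0/L1/L2 = -/BGH/D → run B
t=18: L0/L1/L2 = -/GH/DB → run G
t=19: L0/L1/L2 = -/GH/DB → run G
t=20: L0/L1/L2 = -/GH/DB → run G
t=21: L0/L1/L2 = -/H/DB → run H
t=22: L0/L1/L2 = -/H/DB → run H
t=23: L0/L1/L2 = -/H/DB → run H
t=24: L0/L1/L2 = -/H/DB → run H
t=25: L0/L1/L2 = -/-/DBH → run D
t=26: L0/L1/L2 = -/-/BH → run B
t=27: L0/L1/L2 = -/-/H → run H
t=28: (idle)
t=29: (idle)
t=30: (idle)
t=31: (idle)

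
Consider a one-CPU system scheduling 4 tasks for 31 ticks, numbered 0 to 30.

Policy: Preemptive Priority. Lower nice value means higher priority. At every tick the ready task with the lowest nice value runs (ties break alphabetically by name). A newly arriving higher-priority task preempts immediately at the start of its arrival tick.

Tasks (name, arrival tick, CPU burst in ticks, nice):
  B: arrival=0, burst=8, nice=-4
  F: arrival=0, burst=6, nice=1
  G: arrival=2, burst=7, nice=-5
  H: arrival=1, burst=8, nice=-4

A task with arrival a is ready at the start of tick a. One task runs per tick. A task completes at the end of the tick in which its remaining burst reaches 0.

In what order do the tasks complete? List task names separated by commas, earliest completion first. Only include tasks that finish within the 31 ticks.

completion order = G, B, H, F

t=0: ready={B,F} → run B
t=1: ready={B,F,H} → run B
t=2: ready={B,F,G,H} → run G
t=3: ready={B,F,G,H} → run G
t=4: ready={B,F,G,H} → run G
t=5: ready={B,F,G,H} → run G
t=6: ready={B,F,G,H} → run G
t=7: ready={B,F,G,H} → run G
t=8: ready={B,F,G,H} → run G
t=9: ready={B,F,H} → run B
t=10: ready={B,F,H} → run B
t=11: ready={B,F,H} → run B
t=12: ready={B,F,H} → run B
t=13: ready={B,F,H} → run B
t=14: ready={B,F,H} → run B
t=15: ready={F,H} → run H
t=16: ready={F,H} → run H
t=17: ready={F,H} → run H
t=18: ready={F,H} → run H
t=19: ready={F,H} → run H
t=20: ready={F,H} → run H
t=21: ready={F,H} → run H
t=22: ready={F,H} → run H
t=23: ready={F} → run F
t=24: ready={F} → run F
t=25: ready={F} → run F
t=26: ready={F} → run F
t=27: ready={F} → run F
t=28: ready={F} → run F
t=29: (idle)
t=30: (idle)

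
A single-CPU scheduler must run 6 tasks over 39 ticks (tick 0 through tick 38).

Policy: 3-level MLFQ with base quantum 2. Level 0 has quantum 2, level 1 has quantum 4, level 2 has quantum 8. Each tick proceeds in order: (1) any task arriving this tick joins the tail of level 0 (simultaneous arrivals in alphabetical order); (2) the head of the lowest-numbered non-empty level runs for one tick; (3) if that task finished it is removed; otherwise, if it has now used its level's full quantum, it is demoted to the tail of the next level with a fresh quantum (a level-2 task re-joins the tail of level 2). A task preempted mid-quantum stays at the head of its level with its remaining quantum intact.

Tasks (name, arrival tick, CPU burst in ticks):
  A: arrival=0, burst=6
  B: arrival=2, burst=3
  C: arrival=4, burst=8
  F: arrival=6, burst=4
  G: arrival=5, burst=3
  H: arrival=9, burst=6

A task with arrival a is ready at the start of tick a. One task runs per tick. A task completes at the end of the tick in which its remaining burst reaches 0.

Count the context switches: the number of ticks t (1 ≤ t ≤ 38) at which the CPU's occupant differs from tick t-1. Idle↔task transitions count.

t=0: L0/L1/L2 = A/-/- → run A
t=1: L0/L1/L2 = A/-/- → run A
t=2: L0/L1/L2 = B/A/- → run B
t=3: L0/L1/L2 = B/A/- → run B
t=4: L0/L1/L2 = C/AB/- → run C
t=5: L0/L1/L2 = CG/AB/- → run C
t=6: L0/L1/L2 = GF/ABC/- → run G
t=7: L0/L1/L2 = GF/ABC/- → run G
t=8: L0/L1/L2 = F/ABCG/- → run F
t=9: L0/L1/L2 = FH/ABCG/- → run F
t=10: L0/L1/L2 = H/ABCGF/- → run H
t=11: L0/L1/L2 = H/ABCGF/- → run H
t=12: L0/L1/L2 = -/ABCGFH/- → run A
t=13: L0/L1/L2 = -/ABCGFH/- → run A
t=14: L0/L1/L2 = -/ABCGFH/- → run A
t=15: L0/L1/L2 = -/ABCGFH/- → run A
t=16: L0/L1/L2 = -/BCGFH/- → run B
t=17: L0/L1/L2 = -/CGFH/- → run C
t=18: L0/L1/L2 = -/CGFH/- → run C
t=19: L0/L1/L2 = -/CGFH/- → run C
t=20: L0/L1/L2 = -/CGFH/- → run C
t=21: L0/L1/L2 = -/GFH/C → run G
t=22: L0/L1/L2 = -/FH/C → run F
t=23: L0/L1/L2 = -/FH/C → run F
t=24: L0/L1/L2 = -/H/C → run H
t=25: L0/L1/L2 = -/H/C → run H
t=26: L0/L1/L2 = -/H/C → run H
t=27: L0/L1/L2 = -/H/C → run H
t=28: L0/L1/L2 = -/-/C → run C
t=29: L0/L1/L2 = -/-/C → run C
t=30: (idle)
t=31: (idle)
t=32: (idle)
t=33: (idle)
t=34: (idle)
t=35: (idle)
t=36: (idle)
t=37: (idle)
t=38: (idle)

context switches = 13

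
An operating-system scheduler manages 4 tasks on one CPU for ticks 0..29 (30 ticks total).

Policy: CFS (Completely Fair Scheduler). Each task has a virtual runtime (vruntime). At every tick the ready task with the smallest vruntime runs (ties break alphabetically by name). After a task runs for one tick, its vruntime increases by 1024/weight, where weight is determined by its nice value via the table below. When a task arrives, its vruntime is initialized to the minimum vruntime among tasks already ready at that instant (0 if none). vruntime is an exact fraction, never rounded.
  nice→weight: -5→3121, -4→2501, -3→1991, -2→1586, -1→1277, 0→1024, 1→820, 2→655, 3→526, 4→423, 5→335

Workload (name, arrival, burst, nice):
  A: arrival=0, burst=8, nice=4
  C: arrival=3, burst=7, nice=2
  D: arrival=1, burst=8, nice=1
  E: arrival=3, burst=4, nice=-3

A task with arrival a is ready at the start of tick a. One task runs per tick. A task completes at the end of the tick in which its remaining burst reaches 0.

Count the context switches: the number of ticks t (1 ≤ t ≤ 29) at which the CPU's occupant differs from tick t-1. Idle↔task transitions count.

context switches = 23

t=0: vr[A=0] → run A
t=1: vr[A=1024/423 D=1024/423] → run A
t=2: vr[A=2048/423 D=1024/423] → run D
t=3: vr[A=2048/423 C=318208/86715 D=318208/86715 E=318208/86715] → run C
t=4: vr[A=2048/423 C=11888896/2271933 D=318208/86715 E=318208/86715] → run D
t=5: vr[A=2048/423 C=11888896/2271933 D=426496/86715 E=318208/86715] → run E
t=6: vr[A=2048/423 C=11888896/2271933 D=426496/86715 E=722348288/172649565] → run E
t=7: vr[A=2048/423 C=11888896/2271933 D=426496/86715 E=811144448/172649565] → run E
t=8: vr[A=2048/423 C=11888896/2271933 D=426496/86715 E=899940608/172649565] → run A
t=9: vr[A=1024/141 C=11888896/2271933 D=426496/86715 E=899940608/172649565] → run D
t=10: vr[A=1024/141 C=11888896/2271933 D=534784/86715 E=899940608/172649565] → run E
t=11: vr[A=1024/141 C=11888896/2271933 D=534784/86715] → run C
t=12: vr[A=1024/141 C=77203712/11359665 D=534784/86715] → run D
t=13: vr[A=1024/141 C=77203712/11359665 D=643072/86715] → run C
t=14: vr[A=1024/141 C=94962944/11359665 D=643072/86715] → run A
t=15: vr[A=4096/423 C=94962944/11359665 D=643072/86715] → run D
t=16: vr[A=4096/423 C=94962944/11359665 D=150272/17343] → run C
t=17: vr[A=4096/423 C=112722176/11359665 D=150272/17343] → run D
t=18: vr[A=4096/423 C=112722176/11359665 D=859648/86715] → run A
t=19: vr[A=5120/423 C=112722176/11359665 D=859648/86715] → run D
t=20: vr[A=5120/423 C=112722176/11359665 D=967936/86715] → run C
t=21: vr[A=5120/423 C=130481408/11359665 D=967936/86715] → run D
t=22: vr[A=5120/423 C=130481408/11359665] → run C
t=23: vr[A=5120/423 C=29648128/2271933] → run A
t=24: vr[A=2048/141 C=29648128/2271933] → run C
t=25: vr[A=2048/141] → run A
t=26: vr[A=7168/423] → run A
t=27: (idle)
t=28: (idle)
t=29: (idle)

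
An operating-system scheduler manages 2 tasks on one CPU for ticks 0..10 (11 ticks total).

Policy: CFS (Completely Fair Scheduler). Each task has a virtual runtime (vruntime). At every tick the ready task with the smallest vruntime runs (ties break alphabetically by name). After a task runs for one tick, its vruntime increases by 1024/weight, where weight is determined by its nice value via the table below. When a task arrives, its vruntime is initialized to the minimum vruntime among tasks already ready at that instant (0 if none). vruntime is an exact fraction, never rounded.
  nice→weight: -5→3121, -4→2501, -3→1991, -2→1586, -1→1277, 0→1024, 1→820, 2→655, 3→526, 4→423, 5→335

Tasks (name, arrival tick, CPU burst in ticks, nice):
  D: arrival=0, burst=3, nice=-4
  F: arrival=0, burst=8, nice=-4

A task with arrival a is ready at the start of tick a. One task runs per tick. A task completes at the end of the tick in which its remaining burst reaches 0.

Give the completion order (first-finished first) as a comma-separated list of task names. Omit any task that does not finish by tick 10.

t=0: vr[D=0 F=0] → run D
t=1: vr[D=1024/2501 F=0] → run F
t=2: vr[D=1024/2501 F=1024/2501] → run D
t=3: vr[D=2048/2501 F=1024/2501] → run F
t=4: vr[D=2048/2501 F=2048/2501] → run D
t=5: vr[F=2048/2501] → run F
t=6: vr[F=3072/2501] → run F
t=7: vr[F=4096/2501] → run F
t=8: vr[F=5120/2501] → run F
t=9: vr[F=6144/2501] → run F
t=10: vr[F=7168/2501] → run F

completion order = D, F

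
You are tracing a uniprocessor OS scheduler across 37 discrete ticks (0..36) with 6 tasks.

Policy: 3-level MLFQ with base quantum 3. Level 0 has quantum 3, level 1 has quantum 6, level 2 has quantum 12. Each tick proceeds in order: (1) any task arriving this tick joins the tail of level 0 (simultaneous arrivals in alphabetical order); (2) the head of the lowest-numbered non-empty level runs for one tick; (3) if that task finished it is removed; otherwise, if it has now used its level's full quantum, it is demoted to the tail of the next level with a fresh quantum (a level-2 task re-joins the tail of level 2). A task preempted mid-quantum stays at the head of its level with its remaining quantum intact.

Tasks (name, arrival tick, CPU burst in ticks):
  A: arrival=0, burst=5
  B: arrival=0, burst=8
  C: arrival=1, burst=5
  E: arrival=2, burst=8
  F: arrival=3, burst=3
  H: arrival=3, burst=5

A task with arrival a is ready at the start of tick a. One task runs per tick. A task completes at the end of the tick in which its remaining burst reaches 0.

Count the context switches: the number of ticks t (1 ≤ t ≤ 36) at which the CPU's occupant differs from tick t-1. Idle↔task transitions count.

context switches = 11

t=0: L0/L1/L2 = AB/-/- → run A
t=1: L0/L1/L2 = ABC/-/- → run A
t=2: L0/L1/L2 = ABCE/-/- → run A
t=3: L0/L1/L2 = BCEFH/A/- → run B
t=4: L0/L1/L2 = BCEFH/A/- → run B
t=5: L0/L1/L2 = BCEFH/A/- → run B
t=6: L0/L1/L2 = CEFH/AB/- → run C
t=7: L0/L1/L2 = CEFH/AB/- → run C
t=8: L0/L1/L2 = CEFH/AB/- → run C
t=9: L0/L1/L2 = EFH/ABC/- → run E
t=10: L0/L1/L2 = EFH/ABC/- → run E
t=11: L0/L1/L2 = EFH/ABC/- → run E
t=12: L0/L1/L2 = FH/ABCE/- → run F
t=13: L0/L1/L2 = FH/ABCE/- → run F
t=14: L0/L1/L2 = FH/ABCE/- → run F
t=15: L0/L1/L2 = H/ABCE/- → run H
t=16: L0/L1/L2 = H/ABCE/- → run H
t=17: L0/L1/L2 = H/ABCE/- → run H
t=18: L0/L1/L2 = -/ABCEH/- → run A
t=19: L0/L1/L2 = -/ABCEH/- → run A
t=20: L0/L1/L2 = -/BCEH/- → run B
t=21: L0/L1/L2 = -/BCEH/- → run B
t=22: L0/L1/L2 = -/BCEH/- → run B
t=23: L0/L1/L2 = -/BCEH/- → run B
t=24: L0/L1/L2 = -/BCEH/- → run B
t=25: L0/L1/L2 = -/CEH/- → run C
t=26: L0/L1/L2 = -/CEH/- → run C
t=27: L0/L1/L2 = -/EH/- → run E
t=28: L0/L1/L2 = -/EH/- → run E
t=29: L0/L1/L2 = -/EH/- → run E
t=30: L0/L1/L2 = -/EH/- → run E
t=31: L0/L1/L2 = -/EH/- → run E
t=32: L0/L1/L2 = -/H/- → run H
t=33: L0/L1/L2 = -/H/- → run H
t=34: (idle)
t=35: (idle)
t=36: (idle)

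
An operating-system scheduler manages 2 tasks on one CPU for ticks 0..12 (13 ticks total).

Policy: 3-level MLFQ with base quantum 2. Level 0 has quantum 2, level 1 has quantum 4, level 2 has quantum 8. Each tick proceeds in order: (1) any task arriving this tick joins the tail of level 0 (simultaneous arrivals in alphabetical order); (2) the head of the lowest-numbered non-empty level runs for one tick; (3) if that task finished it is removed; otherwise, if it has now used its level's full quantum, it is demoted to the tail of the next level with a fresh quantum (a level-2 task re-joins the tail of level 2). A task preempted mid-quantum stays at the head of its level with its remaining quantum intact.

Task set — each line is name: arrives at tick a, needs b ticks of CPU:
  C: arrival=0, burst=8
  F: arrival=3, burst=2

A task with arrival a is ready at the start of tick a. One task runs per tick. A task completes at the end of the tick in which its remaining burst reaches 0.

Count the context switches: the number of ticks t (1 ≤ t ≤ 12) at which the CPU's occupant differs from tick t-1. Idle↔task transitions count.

t=0: L0/L1/L2 = C/-/- → run C
t=1: L0/L1/L2 = C/-/- → run C
t=2: L0/L1/L2 = -/C/- → run C
t=3: L0/L1/L2 = F/C/- → run F
t=4: L0/L1/L2 = F/C/- → run F
t=5: L0/L1/L2 = -/C/- → run C
t=6: L0/L1/L2 = -/C/- → run C
t=7: L0/L1/L2 = -/C/- → run C
t=8: L0/L1/L2 = -/-/C → run C
t=9: L0/L1/L2 = -/-/C → run C
t=10: (idle)
t=11: (idle)
t=12: (idle)

context switches = 3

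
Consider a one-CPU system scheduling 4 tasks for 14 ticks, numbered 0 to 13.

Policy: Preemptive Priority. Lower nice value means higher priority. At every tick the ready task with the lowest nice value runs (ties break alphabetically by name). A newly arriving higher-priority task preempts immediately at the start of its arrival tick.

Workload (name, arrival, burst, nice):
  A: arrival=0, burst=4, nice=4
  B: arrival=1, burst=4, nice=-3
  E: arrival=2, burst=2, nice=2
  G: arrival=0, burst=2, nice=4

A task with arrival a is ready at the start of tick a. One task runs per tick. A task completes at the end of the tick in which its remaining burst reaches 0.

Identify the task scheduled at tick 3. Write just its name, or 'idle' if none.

t=0: ready={A,G} → run A
t=1: ready={A,B,G} → run B
t=2: ready={A,B,E,G} → run B
t=3: ready={A,B,E,G} → run B
t=4: ready={A,B,E,G} → run B
t=5: ready={A,E,G} → run E
t=6: ready={A,E,G} → run E
t=7: ready={A,G} → run A
t=8: ready={A,G} → run A
t=9: ready={A,G} → run A
t=10: ready={G} → run G
t=11: ready={G} → run G
t=12: (idle)
t=13: (idle)

running at tick 3 = B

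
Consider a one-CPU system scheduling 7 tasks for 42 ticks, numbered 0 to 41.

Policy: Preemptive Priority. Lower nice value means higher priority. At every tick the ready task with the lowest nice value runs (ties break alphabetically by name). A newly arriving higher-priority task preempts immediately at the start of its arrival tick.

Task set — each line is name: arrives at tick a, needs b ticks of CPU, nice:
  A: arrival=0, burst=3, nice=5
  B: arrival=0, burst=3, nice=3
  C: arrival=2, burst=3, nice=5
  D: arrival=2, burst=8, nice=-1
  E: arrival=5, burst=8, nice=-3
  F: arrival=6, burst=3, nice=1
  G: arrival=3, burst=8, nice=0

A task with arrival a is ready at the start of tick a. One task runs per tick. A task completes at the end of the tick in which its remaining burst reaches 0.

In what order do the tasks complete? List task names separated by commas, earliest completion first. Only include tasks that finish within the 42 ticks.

completion order = E, D, G, F, B, A, C

t=0: ready={A,B} → run B
t=1: ready={A,B} → run B
t=2: ready={A,B,C,D} → run D
t=3: ready={A,B,C,D,G} → run D
t=4: ready={A,B,C,D,G} → run D
t=5: ready={A,B,C,D,E,G} → run E
t=6: ready={A,B,C,D,E,F,G} → run E
t=7: ready={A,B,C,D,E,F,G} → run E
t=8: ready={A,B,C,D,E,F,G} → run E
t=9: ready={A,B,C,D,E,F,G} → run E
t=10: ready={A,B,C,D,E,F,G} → run E
t=11: ready={A,B,C,D,E,F,G} → run E
t=12: ready={A,B,C,D,E,F,G} → run E
t=13: ready={A,B,C,D,F,G} → run D
t=14: ready={A,B,C,D,F,G} → run D
t=15: ready={A,B,C,D,F,G} → run D
t=16: ready={A,B,C,D,F,G} → run D
t=17: ready={A,B,C,D,F,G} → run D
t=18: ready={A,B,C,F,G} → run G
t=19: ready={A,B,C,F,G} → run G
t=20: ready={A,B,C,F,G} → run G
t=21: ready={A,B,C,F,G} → run G
t=22: ready={A,B,C,F,G} → run G
t=23: ready={A,B,C,F,G} → run G
t=24: ready={A,B,C,F,G} → run G
t=25: ready={A,B,C,F,G} → run G
t=26: ready={A,B,C,F} → run F
t=27: ready={A,B,C,F} → run F
t=28: ready={A,B,C,F} → run F
t=29: ready={A,B,C} → run B
t=30: ready={A,C} → run A
t=31: ready={A,C} → run A
t=32: ready={A,C} → run A
t=33: ready={C} → run C
t=34: ready={C} → run C
t=35: ready={C} → run C
t=36: (idle)
t=37: (idle)
t=38: (idle)
t=39: (idle)
t=40: (idle)
t=41: (idle)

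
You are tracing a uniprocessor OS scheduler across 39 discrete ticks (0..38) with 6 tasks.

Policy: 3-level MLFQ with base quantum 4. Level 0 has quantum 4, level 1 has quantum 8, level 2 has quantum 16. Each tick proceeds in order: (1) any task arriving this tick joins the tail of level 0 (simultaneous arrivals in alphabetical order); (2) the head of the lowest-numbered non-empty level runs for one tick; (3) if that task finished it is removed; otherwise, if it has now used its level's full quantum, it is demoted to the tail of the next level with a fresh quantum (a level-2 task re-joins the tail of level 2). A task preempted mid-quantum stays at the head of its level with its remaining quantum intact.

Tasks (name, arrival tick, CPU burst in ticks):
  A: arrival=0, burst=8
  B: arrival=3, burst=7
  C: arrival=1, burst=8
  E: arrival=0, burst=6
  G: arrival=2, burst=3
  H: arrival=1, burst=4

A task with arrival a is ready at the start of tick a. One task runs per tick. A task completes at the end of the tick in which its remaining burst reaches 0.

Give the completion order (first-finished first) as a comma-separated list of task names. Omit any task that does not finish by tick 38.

t=0: L0/L1/L2 = AE/-/- → run A
t=1: L0/L1/L2 = AECH/-/- → run A
t=2: L0/L1/L2 = AECHG/-/- → run A
t=3: L0/L1/L2 = AECHGB/-/- → run A
t=4: L0/L1/L2 = ECHGB/A/- → run E
t=5: L0/L1/L2 = ECHGB/A/- → run E
t=6: L0/L1/L2 = ECHGB/A/- → run E
t=7: L0/L1/L2 = ECHGB/A/- → run E
t=8: L0/L1/L2 = CHGB/AE/- → run C
t=9: L0/L1/L2 = CHGB/AE/- → run C
t=10: L0/L1/L2 = CHGB/AE/- → run C
t=11: L0/L1/L2 = CHGB/AE/- → run C
t=12: L0/L1/L2 = HGB/AEC/- → run H
t=13: L0/L1/L2 = HGB/AEC/- → run H
t=14: L0/L1/L2 = HGB/AEC/- → run H
t=15: L0/L1/L2 = HGB/AEC/- → run H
t=16: L0/L1/L2 = GB/AEC/- → run G
t=17: L0/L1/L2 = GB/AEC/- → run G
t=18: L0/L1/L2 = GB/AEC/- → run G
t=19: L0/L1/L2 = B/AEC/- → run B
t=20: L0/L1/L2 = B/AEC/- → run B
t=21: L0/L1/L2 = B/AEC/- → run B
t=22: L0/L1/L2 = B/AEC/- → run B
t=23: L0/L1/L2 = -/AECB/- → run A
t=24: L0/L1/L2 = -/AECB/- → run A
t=25: L0/L1/L2 = -/AECB/- → run A
t=26: L0/L1/L2 = -/AECB/- → run A
t=27: L0/L1/L2 = -/ECB/- → run E
t=28: L0/L1/L2 = -/ECB/- → run E
t=29: L0/L1/L2 = -/CB/- → run C
t=30: L0/L1/L2 = -/CB/- → run C
t=31: L0/L1/L2 = -/CB/- → run C
t=32: L0/L1/L2 = -/CB/- → run C
t=33: L0/L1/L2 = -/B/- → run B
t=34: L0/L1/L2 = -/B/- → run B
t=35: L0/L1/L2 = -/B/- → run B
t=36: (idle)
t=37: (idle)
t=38: (idle)

completion order = H, G, A, E, C, B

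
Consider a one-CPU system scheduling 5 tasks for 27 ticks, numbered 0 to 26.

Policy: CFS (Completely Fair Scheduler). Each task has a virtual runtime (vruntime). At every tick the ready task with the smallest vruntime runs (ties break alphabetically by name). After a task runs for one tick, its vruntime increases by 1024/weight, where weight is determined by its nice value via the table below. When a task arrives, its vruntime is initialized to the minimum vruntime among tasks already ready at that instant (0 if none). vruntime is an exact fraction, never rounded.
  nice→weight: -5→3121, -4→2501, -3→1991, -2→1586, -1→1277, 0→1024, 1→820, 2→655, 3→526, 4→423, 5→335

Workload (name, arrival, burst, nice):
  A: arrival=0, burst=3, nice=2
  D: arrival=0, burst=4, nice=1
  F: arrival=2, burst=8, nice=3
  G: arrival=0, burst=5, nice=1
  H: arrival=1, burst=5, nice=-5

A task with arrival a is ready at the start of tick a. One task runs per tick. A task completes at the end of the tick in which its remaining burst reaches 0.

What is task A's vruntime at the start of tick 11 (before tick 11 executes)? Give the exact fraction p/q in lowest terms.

vruntime(A, start of tick 11) = 1024/655

t=0: vr[A=0 D=0 G=0] → run A
t=1: vr[A=1024/655 D=0 G=0 H=0] → run D
t=2: vr[A=1024/655 D=256/205 F=0 G=0 H=0] → run F
t=3: vr[A=1024/655 D=256/205 F=512/263 G=0 H=0] → run G
t=4: vr[A=1024/655 D=256/205 F=512/263 G=256/205 H=0] → run H
t=5: vr[A=1024/655 D=256/205 F=512/263 G=256/205 H=1024/3121] → run H
t=6: vr[A=1024/655 D=256/205 F=512/263 G=256/205 H=2048/3121] → run H
t=7: vr[A=1024/655 D=256/205 F=512/263 G=256/205 H=3072/3121] → run H
t=8: vr[A=1024/655 D=256/205 F=512/263 G=256/205 H=4096/3121] → run D
t=9: vr[A=1024/655 D=512/205 F=512/263 G=256/205 H=4096/3121] → run G
t=10: vr[A=1024/655 D=512/205 F=512/263 G=512/205 H=4096/3121] → run H
t=11: vr[A=1024/655 D=512/205 F=512/263 G=512/205] → run A
t=12: vr[A=2048/655 D=512/205 F=512/263 G=512/205] → run F
t=13: vr[A=2048/655 D=512/205 F=1024/263 G=512/205] → run D
t=14: vr[A=2048/655 D=768/205 F=1024/263 G=512/205] → run G
t=15: vr[A=2048/655 D=768/205 F=1024/263 G=768/205] → run A
t=16: vr[D=768/205 F=1024/263 G=768/205] → run D
t=17: vr[F=1024/263 G=768/205] → run G
t=18: vr[F=1024/263 G=1024/205] → run F
t=19: vr[F=1536/263 G=1024/205] → run G
t=20: vr[F=1536/263] → run F
t=21: vr[F=2048/263] → run F
t=22: vr[F=2560/263] → run F
t=23: vr[F=3072/263] → run F
t=24: vr[F=3584/263] → run F
t=25: (idle)
t=26: (idle)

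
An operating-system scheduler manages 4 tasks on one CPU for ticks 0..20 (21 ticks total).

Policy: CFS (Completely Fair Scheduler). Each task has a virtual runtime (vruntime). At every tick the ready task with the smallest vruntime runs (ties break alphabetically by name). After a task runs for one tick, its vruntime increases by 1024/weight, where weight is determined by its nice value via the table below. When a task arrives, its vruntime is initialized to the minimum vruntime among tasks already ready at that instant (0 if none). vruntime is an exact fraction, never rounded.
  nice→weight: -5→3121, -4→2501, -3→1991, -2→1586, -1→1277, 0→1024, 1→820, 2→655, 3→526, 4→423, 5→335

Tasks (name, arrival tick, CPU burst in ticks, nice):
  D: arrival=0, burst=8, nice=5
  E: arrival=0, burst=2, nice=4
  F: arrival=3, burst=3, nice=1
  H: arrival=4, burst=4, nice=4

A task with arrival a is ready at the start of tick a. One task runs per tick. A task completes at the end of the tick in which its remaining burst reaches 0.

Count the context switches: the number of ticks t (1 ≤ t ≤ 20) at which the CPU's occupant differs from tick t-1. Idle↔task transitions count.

t=0: vr[D=0 E=0] → run D
t=1: vr[D=1024/335 E=0] → run E
t=2: vr[D=1024/335 E=1024/423] → run E
t=3: vr[D=1024/335 F=1024/335] → run D
t=4: vr[D=2048/335 F=1024/335 H=1024/335] → run F
t=5: vr[D=2048/335 F=59136/13735 H=1024/335] → run H
t=6: vr[D=2048/335 F=59136/13735 H=776192/141705] → run F
t=7: vr[D=2048/335 F=76288/13735 H=776192/141705] → run H
t=8: vr[D=2048/335 F=76288/13735 H=1119232/141705] → run F
t=9: vr[D=2048/335 H=1119232/141705] → run D
t=10: vr[D=3072/335 H=1119232/141705] → run H
t=11: vr[D=3072/335 H=487424/47235] → run D
t=12: vr[D=4096/335 H=487424/47235] → run H
t=13: vr[D=4096/335] → run D
t=14: vr[D=1024/67] → run D
t=15: vr[D=6144/335] → run D
t=16: vr[D=7168/335] → run D
t=17: (idle)
t=18: (idle)
t=19: (idle)
t=20: (idle)

context switches = 13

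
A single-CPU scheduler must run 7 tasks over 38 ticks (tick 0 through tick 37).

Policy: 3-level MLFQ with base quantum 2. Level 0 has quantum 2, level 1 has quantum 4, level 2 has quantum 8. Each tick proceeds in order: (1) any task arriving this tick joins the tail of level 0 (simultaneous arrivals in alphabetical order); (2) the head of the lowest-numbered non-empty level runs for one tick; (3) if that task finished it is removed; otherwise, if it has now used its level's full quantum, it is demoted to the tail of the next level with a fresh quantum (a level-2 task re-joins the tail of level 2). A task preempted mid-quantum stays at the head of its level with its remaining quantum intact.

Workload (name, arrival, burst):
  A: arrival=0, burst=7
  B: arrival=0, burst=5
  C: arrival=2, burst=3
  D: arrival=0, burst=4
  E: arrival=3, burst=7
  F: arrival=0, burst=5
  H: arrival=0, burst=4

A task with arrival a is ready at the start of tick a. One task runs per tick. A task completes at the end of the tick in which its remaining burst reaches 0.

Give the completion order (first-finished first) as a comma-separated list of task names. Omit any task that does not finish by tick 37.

completion order = B, D, F, H, C, A, E

t=0: L0/L1/L2 = ABDFH/-/- → run A
t=1: L0/L1/L2 = ABDFH/-/- → run A
t=2: L0/L1/L2 = BDFHC/A/- → run B
t=3: L0/L1/L2 = BDFHCE/A/- → run B
t=4: L0/L1/L2 = DFHCE/AB/- → run D
t=5: L0/L1/L2 = DFHCE/AB/- → run D
t=6: L0/L1/L2 = FHCE/ABD/- → run F
t=7: L0/L1/L2 = FHCE/ABD/- → run F
t=8: L0/L1/L2 = HCE/ABDF/- → run H
t=9: L0/L1/L2 = HCE/ABDF/- → run H
t=10: L0/L1/L2 = CE/ABDFH/- → run C
t=11: L0/L1/L2 = CE/ABDFH/- → run C
t=12: L0/L1/L2 = E/ABDFHC/- → run E
t=13: L0/L1/L2 = E/ABDFHC/- → run E
t=14: L0/L1/L2 = -/ABDFHCE/- → run A
t=15: L0/L1/L2 = -/ABDFHCE/- → run A
t=16: L0/L1/L2 = -/ABDFHCE/- → run A
t=17: L0/L1/L2 = -/ABDFHCE/- → run A
t=18: L0/L1/L2 = -/BDFHCE/A → run B
t=19: L0/L1/L2 = -/BDFHCE/A → run B
t=20: L0/L1/L2 = -/BDFHCE/A → run B
t=21: L0/L1/L2 = -/DFHCE/A → run D
t=22: L0/L1/L2 = -/DFHCE/A → run D
t=23: L0/L1/L2 = -/FHCE/A → run F
t=24: L0/L1/L2 = -/FHCE/A → run F
t=25: L0/L1/L2 = -/FHCE/A → run F
t=26: L0/L1/L2 = -/HCE/A → run H
t=27: L0/L1/L2 = -/HCE/A → run H
t=28: L0/L1/L2 = -/CE/A → run C
t=29: L0/L1/L2 = -/E/A → run E
t=30: L0/L1/L2 = -/E/A → run E
t=31: L0/L1/L2 = -/E/A → run E
t=32: L0/L1/L2 = -/E/A → run E
t=33: L0/L1/L2 = -/-/AE → run A
t=34: L0/L1/L2 = -/-/E → run E
t=35: (idle)
t=36: (idle)
t=37: (idle)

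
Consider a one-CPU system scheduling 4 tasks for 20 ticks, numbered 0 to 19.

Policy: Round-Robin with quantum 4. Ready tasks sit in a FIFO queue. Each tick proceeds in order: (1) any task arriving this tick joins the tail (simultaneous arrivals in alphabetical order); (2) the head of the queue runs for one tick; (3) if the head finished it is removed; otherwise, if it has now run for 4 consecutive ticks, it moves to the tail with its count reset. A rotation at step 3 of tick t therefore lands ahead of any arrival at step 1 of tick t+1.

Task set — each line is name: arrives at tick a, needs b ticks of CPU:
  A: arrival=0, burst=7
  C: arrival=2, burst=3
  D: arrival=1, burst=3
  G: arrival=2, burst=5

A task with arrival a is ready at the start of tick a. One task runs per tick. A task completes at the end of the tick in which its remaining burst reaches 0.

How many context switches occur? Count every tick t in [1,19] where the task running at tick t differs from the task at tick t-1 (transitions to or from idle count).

t=0: queue=[A] q_used=0 → run A
t=1: queue=[A,D] q_used=1 → run A
t=2: queue=[A,D,C,G] q_used=2 → run A
t=3: queue=[A,D,C,G] q_used=3 → run A
t=4: queue=[D,C,G,A] q_used=0 → run D
t=5: queue=[D,C,G,A] q_used=1 → run D
t=6: queue=[D,C,G,A] q_used=2 → run D
t=7: queue=[C,G,A] q_used=0 → run C
t=8: queue=[C,G,A] q_used=1 → run C
t=9: queue=[C,G,A] q_used=2 → run C
t=10: queue=[G,A] q_used=0 → run G
t=11: queue=[G,A] q_used=1 → run G
t=12: queue=[G,A] q_used=2 → run G
t=13: queue=[G,A] q_used=3 → run G
t=14: queue=[A,G] q_used=0 → run A
t=15: queue=[A,G] q_used=1 → run A
t=16: queue=[A,G] q_used=2 → run A
t=17: queue=[G] q_used=0 → run G
t=18: (idle)
t=19: (idle)

context switches = 6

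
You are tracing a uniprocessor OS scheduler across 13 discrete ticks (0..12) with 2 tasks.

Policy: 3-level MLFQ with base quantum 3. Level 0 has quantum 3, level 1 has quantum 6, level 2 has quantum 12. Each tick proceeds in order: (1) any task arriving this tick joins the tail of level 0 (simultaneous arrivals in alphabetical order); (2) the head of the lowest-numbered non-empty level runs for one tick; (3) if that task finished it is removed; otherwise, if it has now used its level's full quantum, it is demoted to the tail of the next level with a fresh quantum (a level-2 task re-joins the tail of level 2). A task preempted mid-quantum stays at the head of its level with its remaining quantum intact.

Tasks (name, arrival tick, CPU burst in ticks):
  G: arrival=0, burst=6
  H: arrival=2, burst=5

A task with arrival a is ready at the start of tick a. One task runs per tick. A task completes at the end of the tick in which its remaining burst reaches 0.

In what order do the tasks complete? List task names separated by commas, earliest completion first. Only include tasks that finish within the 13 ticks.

completion order = G, H

t=0: L0/L1/L2 = G/-/- → run G
t=1: L0/L1/L2 = G/-/- → run G
t=2: L0/L1/L2 = GH/-/- → run G
t=3: L0/L1/L2 = H/G/- → run H
t=4: L0/L1/L2 = H/G/- → run H
t=5: L0/L1/L2 = H/G/- → run H
t=6: L0/L1/L2 = -/GH/- → run G
t=7: L0/L1/L2 = -/GH/- → run G
t=8: L0/L1/L2 = -/GH/- → run G
t=9: L0/L1/L2 = -/H/- → run H
t=10: L0/L1/L2 = -/H/- → run H
t=11: (idle)
t=12: (idle)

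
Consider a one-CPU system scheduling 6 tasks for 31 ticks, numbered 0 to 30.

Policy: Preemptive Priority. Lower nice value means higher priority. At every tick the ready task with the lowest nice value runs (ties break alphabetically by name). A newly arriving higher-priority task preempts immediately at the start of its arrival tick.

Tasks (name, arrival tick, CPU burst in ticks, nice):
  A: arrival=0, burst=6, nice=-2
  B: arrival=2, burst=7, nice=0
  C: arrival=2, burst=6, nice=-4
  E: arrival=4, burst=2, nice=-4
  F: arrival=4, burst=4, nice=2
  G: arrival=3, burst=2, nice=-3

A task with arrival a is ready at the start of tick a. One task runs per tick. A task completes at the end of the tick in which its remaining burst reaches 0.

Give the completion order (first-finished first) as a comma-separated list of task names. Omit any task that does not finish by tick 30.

completion order = C, E, G, A, B, F

t=0: ready={A} → run A
t=1: ready={A} → run A
t=2: ready={A,B,C} → run C
t=3: ready={A,B,C,G} → run C
t=4: ready={A,B,C,E,F,G} → run C
t=5: ready={A,B,C,E,F,G} → run C
t=6: ready={A,B,C,E,F,G} → run C
t=7: ready={A,B,C,E,F,G} → run C
t=8: ready={A,B,E,F,G} → run E
t=9: ready={A,B,E,F,G} → run E
t=10: ready={A,B,F,G} → run G
t=11: ready={A,B,F,G} → run G
t=12: ready={A,B,F} → run A
t=13: ready={A,B,F} → run A
t=14: ready={A,B,F} → run A
t=15: ready={A,B,F} → run A
t=16: ready={B,F} → run B
t=17: ready={B,F} → run B
t=18: ready={B,F} → run B
t=19: ready={B,F} → run B
t=20: ready={B,F} → run B
t=21: ready={B,F} → run B
t=22: ready={B,F} → run B
t=23: ready={F} → run F
t=24: ready={F} → run F
t=25: ready={F} → run F
t=26: ready={F} → run F
t=27: (idle)
t=28: (idle)
t=29: (idle)
t=30: (idle)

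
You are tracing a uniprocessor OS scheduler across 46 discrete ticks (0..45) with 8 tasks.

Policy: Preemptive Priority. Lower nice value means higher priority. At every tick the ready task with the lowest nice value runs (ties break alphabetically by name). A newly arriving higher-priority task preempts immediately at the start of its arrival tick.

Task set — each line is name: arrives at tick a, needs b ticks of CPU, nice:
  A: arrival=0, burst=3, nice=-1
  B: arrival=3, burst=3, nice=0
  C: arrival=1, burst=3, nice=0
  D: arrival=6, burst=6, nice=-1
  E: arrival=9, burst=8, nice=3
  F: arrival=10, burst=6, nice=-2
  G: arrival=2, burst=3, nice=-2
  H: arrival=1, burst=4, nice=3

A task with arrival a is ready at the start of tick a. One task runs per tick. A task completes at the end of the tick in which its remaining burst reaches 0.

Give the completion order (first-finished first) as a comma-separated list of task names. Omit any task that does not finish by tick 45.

completion order = G, A, F, D, B, C, E, H

t=0: ready={A} → run A
t=1: ready={A,C,H} → run A
t=2: ready={A,C,G,H} → run G
t=3: ready={A,B,C,G,H} → run G
t=4: ready={A,B,C,G,H} → run G
t=5: ready={A,B,C,H} → run A
t=6: ready={B,C,D,H} → run D
t=7: ready={B,C,D,H} → run D
t=8: ready={B,C,D,H} → run D
t=9: ready={B,C,D,E,H} → run D
t=10: ready={B,C,D,E,F,H} → run F
t=11: ready={B,C,D,E,F,H} → run F
t=12: ready={B,C,D,E,F,H} → run F
t=13: ready={B,C,D,E,F,H} → run F
t=14: ready={B,C,D,E,F,H} → run F
t=15: ready={B,C,D,E,F,H} → run F
t=16: ready={B,C,D,E,H} → run D
t=17: ready={B,C,D,E,H} → run D
t=18: ready={B,C,E,H} → run B
t=19: ready={B,C,E,H} → run B
t=20: ready={B,C,E,H} → run B
t=21: ready={C,E,H} → run C
t=22: ready={C,E,H} → run C
t=23: ready={C,E,H} → run C
t=24: ready={E,H} → run E
t=25: ready={E,H} → run E
t=26: ready={E,H} → run E
t=27: ready={E,H} → run E
t=28: ready={E,H} → run E
t=29: ready={E,H} → run E
t=30: ready={E,H} → run E
t=31: ready={E,H} → run E
t=32: ready={H} → run H
t=33: ready={H} → run H
t=34: ready={H} → run H
t=35: ready={H} → run H
t=36: (idle)
t=37: (idle)
t=38: (idle)
t=39: (idle)
t=40: (idle)
t=41: (idle)
t=42: (idle)
t=43: (idle)
t=44: (idle)
t=45: (idle)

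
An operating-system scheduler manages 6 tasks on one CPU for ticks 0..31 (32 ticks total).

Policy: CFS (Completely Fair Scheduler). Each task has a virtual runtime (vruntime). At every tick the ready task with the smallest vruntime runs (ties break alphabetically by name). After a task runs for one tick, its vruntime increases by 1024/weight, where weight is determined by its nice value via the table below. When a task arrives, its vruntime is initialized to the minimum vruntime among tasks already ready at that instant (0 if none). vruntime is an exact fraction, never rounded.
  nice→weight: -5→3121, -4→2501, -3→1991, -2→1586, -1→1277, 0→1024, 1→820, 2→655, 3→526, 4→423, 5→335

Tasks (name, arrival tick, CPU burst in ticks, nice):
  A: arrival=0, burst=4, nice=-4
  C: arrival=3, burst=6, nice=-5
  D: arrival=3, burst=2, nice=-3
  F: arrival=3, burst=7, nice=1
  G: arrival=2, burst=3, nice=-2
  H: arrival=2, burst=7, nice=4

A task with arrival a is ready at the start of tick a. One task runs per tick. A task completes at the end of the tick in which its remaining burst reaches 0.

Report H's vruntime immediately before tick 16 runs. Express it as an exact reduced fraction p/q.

vruntime(H, start of tick 16) = 3427328/1057923

t=0: vr[A=0] → run A
t=1: vr[A=1024/2501] → run A
t=2: vr[A=2048/2501 G=2048/2501 H=2048/2501] → run A
t=3: vr[A=3072/2501 C=2048/2501 D=2048/2501 F=2048/2501 G=2048/2501 H=2048/2501] → run C
t=4: vr[A=3072/2501 C=8952832/7805621 D=2048/2501 F=2048/2501 G=2048/2501 H=2048/2501] → run D
t=5: vr[A=3072/2501 C=8952832/7805621 D=6638592/4979491 F=2048/2501 G=2048/2501 H=2048/2501] → run F
t=6: vr[A=3072/2501 C=8952832/7805621 D=6638592/4979491 F=25856/12505 G=2048/2501 H=2048/2501] → run G
t=7: vr[A=3072/2501 C=8952832/7805621 D=6638592/4979491 F=25856/12505 G=47616/32513 H=2048/2501] → run H
t=8: vr[A=3072/2501 C=8952832/7805621 D=6638592/4979491 F=25856/12505 G=47616/32513 H=3427328/1057923] → run C
t=9: vr[A=3072/2501 C=11513856/7805621 D=6638592/4979491 F=25856/12505 G=47616/32513 H=3427328/1057923] → run A
t=10: vr[C=11513856/7805621 D=6638592/4979491 F=25856/12505 G=47616/32513 H=3427328/1057923] → run D
t=11: vr[C=11513856/7805621 F=25856/12505 G=47616/32513 H=3427328/1057923] → run G
t=12: vr[C=11513856/7805621 F=25856/12505 G=68608/32513 H=3427328/1057923] → run C
t=13: vr[C=14074880/7805621 F=25856/12505 G=68608/32513 H=3427328/1057923] → run C
t=14: vr[C=16635904/7805621 F=25856/12505 G=68608/32513 H=3427328/1057923] → run F
t=15: vr[C=16635904/7805621 F=41472/12505 G=68608/32513 H=3427328/1057923] → run G
t=16: vr[C=16635904/7805621 F=41472/12505 H=3427328/1057923] → run C
t=17: vr[C=19196928/7805621 F=41472/12505 H=3427328/1057923] → run C
t=18: vr[F=41472/12505 H=3427328/1057923] → run H
t=19: vr[F=41472/12505 H=5988352/1057923] → run F
t=20: vr[F=57088/12505 H=5988352/1057923] → run F
t=21: vr[F=72704/12505 H=5988352/1057923] → run H
t=22: vr[F=72704/12505 H=2849792/352641] → run F
t=23: vr[F=17664/2501 H=2849792/352641] → run F
t=24: vr[F=103936/12505 H=2849792/352641] → run H
t=25: vr[F=103936/12505 H=11110400/1057923] → run F
t=26: vr[H=11110400/1057923] → run H
t=27: vr[H=13671424/1057923] → run H
t=28: vr[H=5410816/352641] → run H
t=29: (idle)
t=30: (idle)
t=31: (idle)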